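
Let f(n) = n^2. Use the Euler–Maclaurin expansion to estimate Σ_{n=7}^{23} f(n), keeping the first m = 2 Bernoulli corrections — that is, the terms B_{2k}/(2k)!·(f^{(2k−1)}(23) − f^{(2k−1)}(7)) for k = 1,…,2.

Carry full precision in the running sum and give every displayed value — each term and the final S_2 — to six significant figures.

The integral term ∫_7^23 x^2 dx = 3941.33.
Endpoint term: (f(7) + f(23))/2 = (49.0000 + 529.000)/2 = 289.000.
Integral + boundary = 4230.33.
k=1: B_{2}/(2)! × [f^{(1)}(23) − f^{(1)}(7)] = 1/12 × (46.0000 − 14.0000) = 2.66667.
Running total after k=1: 4233.00.
k=2: B_{4}/(4)! × [f^{(3)}(23) − f^{(3)}(7)] = −1/720 × (0.00000 − 0.00000) = 0.00000.

S_2 ≈ 4233.00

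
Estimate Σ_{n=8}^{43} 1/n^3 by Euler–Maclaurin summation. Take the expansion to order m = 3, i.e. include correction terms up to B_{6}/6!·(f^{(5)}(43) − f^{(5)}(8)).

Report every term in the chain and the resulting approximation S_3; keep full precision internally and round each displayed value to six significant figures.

Integral: ∫_8^43 1/x^3 dx = 0.00754208.
½[f(8) + f(43)] = ½[0.00195312 + 1.25775e-05] = 0.000982851.
So far: 0.00852493.
Order-1 term: 1/12 · (-8.77501e-07 − (-0.000732422)) = 6.09620e-05.
After k=1: 0.00858590.
Order-2 term: −1/720 · (-9.49162e-09 − (-0.000228882)) = -3.17878e-07.
After k=2: 0.00858558.
Order-3 term: 1/30240 · (-2.15602e-10 − (-0.000150204)) = 4.96705e-09.

S_3 ≈ 0.00858558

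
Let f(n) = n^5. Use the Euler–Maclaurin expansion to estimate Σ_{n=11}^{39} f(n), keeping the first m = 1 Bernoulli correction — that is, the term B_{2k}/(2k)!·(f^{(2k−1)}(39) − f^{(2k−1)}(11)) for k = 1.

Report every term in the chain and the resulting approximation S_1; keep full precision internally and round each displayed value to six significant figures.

S_1 ≈ 6.32312e+08

The integral term ∫_11^39 x^5 dx = 5.86162e+08.
½[f(11) + f(39)] = ½[161051 + 9.02242e+07] = 4.51926e+07.
Integral + boundary = 6.31355e+08.
Order-1 term: 1/12 · (1.15672e+07 − 73205.0) = 957833.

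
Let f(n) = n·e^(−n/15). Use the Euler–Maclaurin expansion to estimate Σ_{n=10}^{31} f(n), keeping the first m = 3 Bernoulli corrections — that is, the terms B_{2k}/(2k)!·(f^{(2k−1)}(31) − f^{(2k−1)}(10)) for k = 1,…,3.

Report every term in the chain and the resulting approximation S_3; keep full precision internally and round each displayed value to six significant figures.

S_3 ≈ 109.677

The integral term ∫_10^31 x·e^(−x/15) dx = 105.173.
Endpoint term: (f(10) + f(31))/2 = (5.13417 + 3.92482)/2 = 4.52950.
Running total after boundary: 109.702.
Order-1 term: 1/12 · (-0.135048 − 0.171139) = -0.0255156.
After k=1: 109.676.
Order-2 term: −1/720 · (0.000525185 − 0.00532433) = 6.66547e-06.
After k=2: 109.677.
Order-3 term: 1/30240 · (7.33592e-06 − 4.39468e-05) = -1.21068e-09.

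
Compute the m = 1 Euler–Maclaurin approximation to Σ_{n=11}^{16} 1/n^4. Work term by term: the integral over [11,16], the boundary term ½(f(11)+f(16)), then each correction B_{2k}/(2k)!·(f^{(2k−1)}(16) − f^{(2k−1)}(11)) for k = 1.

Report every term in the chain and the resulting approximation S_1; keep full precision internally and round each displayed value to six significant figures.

S_1 ≈ 0.000212590

Integral: ∫_11^16 1/x^4 dx = 0.000169058.
Endpoint term: (f(11) + f(16))/2 = (6.83013e-05 + 1.52588e-05)/2 = 4.17801e-05.
Integral + boundary = 0.000210838.
Correction k=1: B_{2}/2! · (f^{(1)}(16) − f^{(1)}(11)) = 1/12 · (-3.81470e-06 − (-2.48369e-05)) = 1.75185e-06.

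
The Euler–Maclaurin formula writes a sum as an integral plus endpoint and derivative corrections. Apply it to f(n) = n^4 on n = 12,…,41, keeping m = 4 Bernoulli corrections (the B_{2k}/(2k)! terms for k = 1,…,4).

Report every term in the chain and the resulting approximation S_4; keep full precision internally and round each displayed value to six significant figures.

S_4 ≈ 2.45671e+07

∫_12^41 x^4 dx evaluates to 2.31215e+07.
Boundary: ½(f(12) + f(41)) = ½(20736.0 + 2.82576e+06) = 1.42325e+06.
So far: 2.45447e+07.
Order-1 term: 1/12 · (275684 − 6912.00) = 22397.7.
Partial sum through k=1: 2.45671e+07.
Order-2 term: −1/720 · (984.000 − 288.000) = -0.966667.
Partial sum through k=2: 2.45671e+07.
Order-3 term: 1/30240 · (0.00000 − 0.00000) = 0.00000.
Partial sum through k=3: 2.45671e+07.
Order-4 term: −1/1209600 · (0.00000 − 0.00000) = 0.00000.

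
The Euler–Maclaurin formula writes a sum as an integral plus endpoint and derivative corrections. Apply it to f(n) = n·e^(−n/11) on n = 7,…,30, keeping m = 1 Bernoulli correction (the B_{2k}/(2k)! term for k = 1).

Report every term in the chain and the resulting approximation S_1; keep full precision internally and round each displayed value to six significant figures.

The integral term ∫_7^30 x·e^(−x/11) dx = 75.2900.
Endpoint term: (f(7) + f(30))/2 = (3.70449 + 1.96192)/2 = 2.83321.
Running total after boundary: 78.1232.
k=1: B_{2}/(2)! × [f^{(1)}(30) − f^{(1)}(7)] = 1/12 × (-0.112959 − 0.192441) = -0.0254500.

S_1 ≈ 78.0978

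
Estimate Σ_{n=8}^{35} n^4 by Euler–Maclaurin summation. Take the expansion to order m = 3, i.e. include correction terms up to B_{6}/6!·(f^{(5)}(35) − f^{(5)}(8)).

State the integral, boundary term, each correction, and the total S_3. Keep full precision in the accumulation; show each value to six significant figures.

S_3 ≈ 1.12643e+07

∫_8^35 x^4 dx evaluates to 1.04978e+07.
Boundary: ½(f(8) + f(35)) = ½(4096.00 + 1.50062e+06) = 752360.
So far: 1.12502e+07.
k=1: B_{2}/(2)! × [f^{(1)}(35) − f^{(1)}(8)] = 1/12 × (171500 − 2048.00) = 14121.0.
After k=1: 1.12643e+07.
k=2: B_{4}/(4)! × [f^{(3)}(35) − f^{(3)}(8)] = −1/720 × (840.000 − 192.000) = -0.900000.
After k=2: 1.12643e+07.
k=3: B_{6}/(6)! × [f^{(5)}(35) − f^{(5)}(8)] = 1/30240 × (0.00000 − 0.00000) = 0.00000.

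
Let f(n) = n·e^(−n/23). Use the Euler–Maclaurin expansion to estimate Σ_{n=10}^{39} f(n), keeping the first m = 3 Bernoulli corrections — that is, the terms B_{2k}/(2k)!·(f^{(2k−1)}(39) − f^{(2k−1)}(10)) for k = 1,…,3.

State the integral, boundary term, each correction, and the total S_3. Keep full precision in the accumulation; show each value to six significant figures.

S_3 ≈ 236.513

∫_10^39 x·e^(−x/23) dx evaluates to 229.739.
Endpoint term: (f(10) + f(39))/2 = (6.47405 + 7.15570)/2 = 6.81488.
Running total after boundary: 236.554.
Order-1 term: 1/12 · (-0.127638 − 0.365925) = -0.0411302.
Partial sum through k=1: 236.513.
Order-2 term: −1/720 · (0.000452403 − 0.00313939) = 3.73192e-06.
Partial sum through k=2: 236.513.
Order-3 term: 1/30240 · (2.16652e-06 − 1.05615e-05) = -2.77613e-10.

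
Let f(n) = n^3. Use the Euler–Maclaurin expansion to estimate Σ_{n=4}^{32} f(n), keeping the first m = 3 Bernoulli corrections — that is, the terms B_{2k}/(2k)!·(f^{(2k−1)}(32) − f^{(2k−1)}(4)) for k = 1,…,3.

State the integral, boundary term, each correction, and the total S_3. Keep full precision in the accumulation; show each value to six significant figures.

S_3 ≈ 278748

The integral term ∫_4^32 x^3 dx = 262080.
Boundary: ½(f(4) + f(32)) = ½(64.0000 + 32768.0) = 16416.0.
So far: 278496.
Order-1 term: 1/12 · (3072.00 − 48.0000) = 252.000.
Partial sum through k=1: 278748.
Order-2 term: −1/720 · (6.00000 − 6.00000) = 0.00000.
Partial sum through k=2: 278748.
Order-3 term: 1/30240 · (0.00000 − 0.00000) = 0.00000.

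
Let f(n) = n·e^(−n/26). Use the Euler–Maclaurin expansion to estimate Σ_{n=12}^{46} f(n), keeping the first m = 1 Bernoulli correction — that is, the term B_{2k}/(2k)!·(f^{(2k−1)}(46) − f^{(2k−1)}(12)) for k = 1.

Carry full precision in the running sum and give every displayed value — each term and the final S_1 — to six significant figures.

Integral: ∫_12^46 x·e^(−x/26) dx = 303.641.
Endpoint term: (f(12) + f(46))/2 = (7.56376 + 7.84135)/2 = 7.70255.
So far: 311.343.
Order-1 term: 1/12 · (-0.131126 − 0.339399) = -0.0392105.

S_1 ≈ 311.304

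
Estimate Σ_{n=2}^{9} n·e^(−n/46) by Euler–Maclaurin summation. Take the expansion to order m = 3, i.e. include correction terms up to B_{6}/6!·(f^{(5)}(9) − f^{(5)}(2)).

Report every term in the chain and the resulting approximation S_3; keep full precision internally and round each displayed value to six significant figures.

S_3 ≈ 38.2792

Integral: ∫_2^9 x·e^(−x/46) dx = 33.6426.
½[f(2) + f(9)] = ½[1.91491 + 7.40068] = 4.65780.
So far: 38.3004.
Correction k=1: B_{2}/2! · (f^{(1)}(9) − f^{(1)}(2)) = 1/12 · (0.661414 − 0.915825) = -0.0212009.
After k=1: 38.2792.
Correction k=2: B_{4}/4! · (f^{(3)}(9) − f^{(3)}(2)) = −1/720 · (0.00108980 − 0.00133777) = 3.44414e-07.
After k=2: 38.2792.
Correction k=3: B_{6}/6! · (f^{(5)}(9) − f^{(5)}(2)) = 1/30240 · (8.82333e-07 − 1.05990e-06) = -5.87180e-12.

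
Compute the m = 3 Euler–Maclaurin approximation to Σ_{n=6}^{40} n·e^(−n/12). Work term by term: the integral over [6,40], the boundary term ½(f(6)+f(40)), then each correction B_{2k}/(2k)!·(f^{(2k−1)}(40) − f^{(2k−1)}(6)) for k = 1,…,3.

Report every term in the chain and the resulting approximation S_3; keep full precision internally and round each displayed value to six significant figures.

The integral term ∫_6^40 x·e^(−x/12) dx = 108.750.
½[f(6) + f(40)] = ½[3.63918 + 1.42696] = 2.53307.
So far: 111.283.
Order-1 term: 1/12 · (-0.0832393 − 0.303265) = -0.0322087.
After k=1: 111.251.
Order-2 term: −1/720 · (-8.25787e-05 − 0.0105300) = 1.47398e-05.
After k=2: 111.251.
Order-3 term: 1/30240 · (2.86732e-06 − 0.000131626) = -4.25788e-09.

S_3 ≈ 111.251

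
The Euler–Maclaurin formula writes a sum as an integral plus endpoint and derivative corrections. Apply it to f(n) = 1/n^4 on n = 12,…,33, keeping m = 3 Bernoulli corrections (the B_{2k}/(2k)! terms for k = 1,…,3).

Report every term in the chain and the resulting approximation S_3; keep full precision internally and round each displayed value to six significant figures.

∫_12^33 1/x^4 dx evaluates to 0.000183626.
Boundary: ½(f(12) + f(33)) = ½(4.82253e-05 + 8.43226e-07) = 2.45343e-05.
Integral + boundary = 0.000208160.
Order-1 term: 1/12 · (-1.02209e-07 − (-1.60751e-05)) = 1.33107e-06.
Partial sum through k=1: 0.000209491.
Order-2 term: −1/720 · (-2.81568e-09 − (-3.34898e-06)) = -4.64745e-09.
Partial sum through k=2: 0.000209486.
Order-3 term: 1/30240 · (-1.44792e-10 − (-1.30238e-06)) = 4.30634e-11.

S_3 ≈ 0.000209486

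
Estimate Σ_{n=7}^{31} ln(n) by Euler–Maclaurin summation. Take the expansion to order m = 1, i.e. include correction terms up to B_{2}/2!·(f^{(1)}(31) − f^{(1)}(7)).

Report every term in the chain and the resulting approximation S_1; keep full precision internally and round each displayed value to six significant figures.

The integral term ∫_7^31 ln(x) dx = 68.8322.
Boundary: ½(f(7) + f(31)) = ½(1.94591 + 3.43399) = 2.68995.
Running total after boundary: 71.5222.
Correction k=1: B_{2}/2! · (f^{(1)}(31) − f^{(1)}(7)) = 1/12 · (0.0322581 − 0.142857) = -0.00921659.

S_1 ≈ 71.5130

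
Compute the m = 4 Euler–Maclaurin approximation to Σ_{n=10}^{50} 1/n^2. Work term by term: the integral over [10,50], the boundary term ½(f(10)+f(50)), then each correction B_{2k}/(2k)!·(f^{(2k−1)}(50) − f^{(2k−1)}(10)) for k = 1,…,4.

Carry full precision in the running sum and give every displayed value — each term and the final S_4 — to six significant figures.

S_4 ≈ 0.0853650

Integral: ∫_10^50 1/x^2 dx = 0.0800000.
Endpoint term: (f(10) + f(50))/2 = (0.0100000 + 0.000400000)/2 = 0.00520000.
Integral + boundary = 0.0852000.
Order-1 term: 1/12 · (-1.60000e-05 − (-0.00200000)) = 0.000165333.
Running total after k=1: 0.0853653.
Order-2 term: −1/720 · (-7.68000e-08 − (-0.000240000)) = -3.33227e-07.
Running total after k=2: 0.0853650.
Order-3 term: 1/30240 · (-9.21600e-10 − (-7.20000e-05)) = 2.38092e-09.
Running total after k=3: 0.0853650.
Order-4 term: −1/1209600 · (-2.06438e-11 − (-4.03200e-05)) = -3.33333e-11.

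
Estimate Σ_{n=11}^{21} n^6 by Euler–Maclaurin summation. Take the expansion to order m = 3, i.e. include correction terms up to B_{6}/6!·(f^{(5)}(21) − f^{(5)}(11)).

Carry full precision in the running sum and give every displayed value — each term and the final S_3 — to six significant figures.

∫_11^21 x^6 dx evaluates to 2.54514e+08.
Endpoint term: (f(11) + f(21))/2 = (1.77156e+06 + 8.57661e+07)/2 = 4.37688e+07.
Integral + boundary = 2.98283e+08.
k=1: B_{2}/(2)! × [f^{(1)}(21) − f^{(1)}(11)] = 1/12 × (2.45046e+07 − 966306) = 1.96152e+06.
After k=1: 3.00245e+08.
k=2: B_{4}/(4)! × [f^{(3)}(21) − f^{(3)}(11)] = −1/720 × (1.11132e+06 − 159720) = -1321.67.
After k=2: 3.00244e+08.
k=3: B_{6}/(6)! × [f^{(5)}(21) − f^{(5)}(11)] = 1/30240 × (15120.0 − 7920.00) = 0.238095.

S_3 ≈ 3.00244e+08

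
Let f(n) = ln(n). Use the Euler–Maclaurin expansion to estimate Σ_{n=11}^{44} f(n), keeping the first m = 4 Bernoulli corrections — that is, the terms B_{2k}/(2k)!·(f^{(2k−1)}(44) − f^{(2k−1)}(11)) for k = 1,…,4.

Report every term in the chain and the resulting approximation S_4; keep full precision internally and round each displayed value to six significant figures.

S_4 ≈ 110.213

∫_11^44 ln(x) dx evaluates to 107.127.
Boundary: ½(f(11) + f(44)) = ½(2.39790 + 3.78419) = 3.09104.
Integral + boundary = 110.219.
Correction k=1: B_{2}/2! · (f^{(1)}(44) − f^{(1)}(11)) = 1/12 · (0.0227273 − 0.0909091) = -0.00568182.
Running total after k=1: 110.213.
Correction k=2: B_{4}/4! · (f^{(3)}(44) − f^{(3)}(11)) = −1/720 · (2.34786e-05 − 0.00150263) = 2.05438e-06.
Running total after k=2: 110.213.
Correction k=3: B_{6}/6! · (f^{(5)}(44) − f^{(5)}(11)) = 1/30240 · (1.45528e-07 − 0.000149021) = -4.92313e-09.
Running total after k=3: 110.213.
Correction k=4: B_{8}/8! · (f^{(7)}(44) − f^{(7)}(11)) = −1/1209600 · (2.25509e-09 − 3.69474e-05) = 3.05433e-11.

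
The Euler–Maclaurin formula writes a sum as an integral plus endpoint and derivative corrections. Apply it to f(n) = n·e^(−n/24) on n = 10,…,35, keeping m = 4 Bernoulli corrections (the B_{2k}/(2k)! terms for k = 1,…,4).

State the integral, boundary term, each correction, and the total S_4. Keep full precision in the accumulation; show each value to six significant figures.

Integral: ∫_10^35 x·e^(−x/24) dx = 208.545.
Boundary: ½(f(10) + f(35)) = ½(6.59241 + 8.14183) = 7.36712.
Integral + boundary = 215.912.
Order-1 term: 1/12 · (-0.106619 − 0.384557) = -0.0409314.
After k=1: 215.871.
Order-2 term: −1/720 · (0.000622618 − 0.00295666) = 3.24173e-06.
After k=2: 215.871.
Order-3 term: 1/30240 · (2.48323e-06 − 9.10711e-06) = -2.19044e-10.
After k=3: 215.871.
Order-4 term: −1/1209600 · (6.74570e-09 − 2.27103e-08) = 1.31982e-14.

S_4 ≈ 215.871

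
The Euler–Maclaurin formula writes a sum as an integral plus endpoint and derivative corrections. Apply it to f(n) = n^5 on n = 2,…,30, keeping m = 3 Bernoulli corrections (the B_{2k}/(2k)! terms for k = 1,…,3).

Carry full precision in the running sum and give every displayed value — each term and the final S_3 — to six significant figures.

S_3 ≈ 1.33987e+08

The integral term ∫_2^30 x^5 dx = 1.21500e+08.
Endpoint term: (f(2) + f(30))/2 = (32.0000 + 2.43000e+07)/2 = 1.21500e+07.
Running total after boundary: 1.33650e+08.
k=1: B_{2}/(2)! × [f^{(1)}(30) − f^{(1)}(2)] = 1/12 × (4.05000e+06 − 80.0000) = 337493.
Running total after k=1: 1.33987e+08.
k=2: B_{4}/(4)! × [f^{(3)}(30) − f^{(3)}(2)] = −1/720 × (54000.0 − 240.000) = -74.6667.
Running total after k=2: 1.33987e+08.
k=3: B_{6}/(6)! × [f^{(5)}(30) − f^{(5)}(2)] = 1/30240 × (120.000 − 120.000) = 0.00000.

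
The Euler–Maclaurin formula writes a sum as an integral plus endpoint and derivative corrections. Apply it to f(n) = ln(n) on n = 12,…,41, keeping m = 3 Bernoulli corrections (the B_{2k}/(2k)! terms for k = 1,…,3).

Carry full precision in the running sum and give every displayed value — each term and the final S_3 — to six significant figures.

S_3 ≈ 96.5319

The integral term ∫_12^41 ln(x) dx = 93.4376.
Boundary: ½(f(12) + f(41)) = ½(2.48491 + 3.71357) = 3.09924.
Running total after boundary: 96.5368.
Correction k=1: B_{2}/2! · (f^{(1)}(41) − f^{(1)}(12)) = 1/12 · (0.0243902 − 0.0833333) = -0.00491192.
Partial sum through k=1: 96.5319.
Correction k=2: B_{4}/4! · (f^{(3)}(41) − f^{(3)}(12)) = −1/720 · (2.90187e-05 − 0.00115741) = 1.56721e-06.
Partial sum through k=2: 96.5319.
Correction k=3: B_{6}/6! · (f^{(5)}(41) − f^{(5)}(12)) = 1/30240 · (2.07153e-07 − 9.64506e-05) = -3.18265e-09.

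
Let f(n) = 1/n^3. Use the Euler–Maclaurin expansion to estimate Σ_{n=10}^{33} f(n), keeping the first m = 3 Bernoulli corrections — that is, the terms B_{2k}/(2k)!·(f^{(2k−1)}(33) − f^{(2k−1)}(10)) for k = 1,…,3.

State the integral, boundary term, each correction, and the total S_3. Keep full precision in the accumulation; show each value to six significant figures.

The integral term ∫_10^33 1/x^3 dx = 0.00454086.
½[f(10) + f(33)] = ½[0.00100000 + 2.78265e-05] = 0.000513913.
So far: 0.00505478.
Order-1 term: 1/12 · (-2.52968e-06 − (-0.000300000)) = 2.47892e-05.
Running total after k=1: 0.00507957.
Order-2 term: −1/720 · (-4.64588e-08 − (-6.00000e-05)) = -8.32688e-08.
Running total after k=2: 0.00507948.
Order-3 term: 1/30240 · (-1.79180e-09 − (-2.52000e-05)) = 8.33274e-10.

S_3 ≈ 0.00507948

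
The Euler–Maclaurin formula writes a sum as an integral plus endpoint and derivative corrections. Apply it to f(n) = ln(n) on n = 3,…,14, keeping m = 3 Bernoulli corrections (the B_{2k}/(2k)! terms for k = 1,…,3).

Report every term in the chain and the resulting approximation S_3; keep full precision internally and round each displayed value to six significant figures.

Integral: ∫_3^14 ln(x) dx = 22.6510.
Boundary: ½(f(3) + f(14)) = ½(1.09861 + 2.63906) = 1.86883.
Integral + boundary = 24.5198.
Correction k=1: B_{2}/2! · (f^{(1)}(14) − f^{(1)}(3)) = 1/12 · (0.0714286 − 0.333333) = -0.0218254.
Partial sum through k=1: 24.4980.
Correction k=2: B_{4}/4! · (f^{(3)}(14) − f^{(3)}(3)) = −1/720 · (0.000728863 − 0.0740741) = 0.000101868.
Partial sum through k=2: 24.4981.
Correction k=3: B_{6}/6! · (f^{(5)}(14) − f^{(5)}(3)) = 1/30240 · (4.46243e-05 − 0.0987654) = -3.26458e-06.

S_3 ≈ 24.4981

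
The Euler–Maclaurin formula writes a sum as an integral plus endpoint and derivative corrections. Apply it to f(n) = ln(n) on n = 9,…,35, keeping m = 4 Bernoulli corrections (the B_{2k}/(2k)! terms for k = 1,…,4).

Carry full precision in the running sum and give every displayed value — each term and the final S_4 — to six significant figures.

S_4 ≈ 81.5316

The integral term ∫_9^35 ln(x) dx = 78.6622.
½[f(9) + f(35)] = ½[2.19722 + 3.55535] = 2.87629.
Integral + boundary = 81.5384.
Correction k=1: B_{2}/2! · (f^{(1)}(35) − f^{(1)}(9)) = 1/12 · (0.0285714 − 0.111111) = -0.00687831.
Running total after k=1: 81.5316.
Correction k=2: B_{4}/4! · (f^{(3)}(35) − f^{(3)}(9)) = −1/720 · (4.66472e-05 − 0.00274348) = 3.74561e-06.
Running total after k=2: 81.5316.
Correction k=3: B_{6}/6! · (f^{(5)}(35) − f^{(5)}(9)) = 1/30240 · (4.56952e-07 − 0.000406442) = -1.34254e-08.
Running total after k=3: 81.5316.
Correction k=4: B_{8}/8! · (f^{(7)}(35) − f^{(7)}(9)) = −1/1209600 · (1.11907e-08 − 0.000150534) = 1.24440e-10.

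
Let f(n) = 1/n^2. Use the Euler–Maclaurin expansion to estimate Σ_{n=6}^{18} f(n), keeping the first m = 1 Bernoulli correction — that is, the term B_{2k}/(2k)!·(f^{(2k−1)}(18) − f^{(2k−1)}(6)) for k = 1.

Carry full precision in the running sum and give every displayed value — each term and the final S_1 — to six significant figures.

∫_6^18 1/x^2 dx evaluates to 0.111111.
½[f(6) + f(18)] = ½[0.0277778 + 0.00308642] = 0.0154321.
Running total after boundary: 0.126543.
Order-1 term: 1/12 · (-0.000342936 − (-0.00925926)) = 0.000743027.

S_1 ≈ 0.127286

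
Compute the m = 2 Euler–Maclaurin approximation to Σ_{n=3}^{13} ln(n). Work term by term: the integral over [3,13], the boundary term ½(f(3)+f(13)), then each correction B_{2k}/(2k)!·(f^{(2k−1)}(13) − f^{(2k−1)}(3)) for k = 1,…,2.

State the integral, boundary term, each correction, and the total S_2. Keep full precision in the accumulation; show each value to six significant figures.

∫_3^13 ln(x) dx evaluates to 20.0485.
Boundary: ½(f(3) + f(13)) = ½(1.09861 + 2.56495) = 1.83178.
Running total after boundary: 21.8803.
k=1: B_{2}/(2)! × [f^{(1)}(13) − f^{(1)}(3)] = 1/12 × (0.0769231 − 0.333333) = -0.0213675.
Running total after k=1: 21.8589.
k=2: B_{4}/(4)! × [f^{(3)}(13) − f^{(3)}(3)] = −1/720 × (0.000910332 − 0.0740741) = 0.000101616.

S_2 ≈ 21.8590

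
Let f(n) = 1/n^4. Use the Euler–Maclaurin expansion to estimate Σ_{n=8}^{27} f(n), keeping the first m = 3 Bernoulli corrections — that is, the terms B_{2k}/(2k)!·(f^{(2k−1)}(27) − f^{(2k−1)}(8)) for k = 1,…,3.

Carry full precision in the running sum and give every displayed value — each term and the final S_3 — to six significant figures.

Integral: ∫_8^27 1/x^4 dx = 0.000634107.
½[f(8) + f(27)] = ½[0.000244141 + 1.88168e-06] = 0.000123011.
So far: 0.000757118.
Correction k=1: B_{2}/2! · (f^{(1)}(27) − f^{(1)}(8)) = 1/12 · (-2.78767e-07 − (-0.000122070)) = 1.01493e-05.
Partial sum through k=1: 0.000767267.
Correction k=2: B_{4}/4! · (f^{(3)}(27) − f^{(3)}(8)) = −1/720 · (-1.14719e-08 − (-5.72205e-05)) = -7.94569e-08.
Partial sum through k=2: 0.000767188.
Correction k=3: B_{6}/6! · (f^{(5)}(27) − f^{(5)}(8)) = 1/30240 · (-8.81242e-10 − (-5.00679e-05)) = 1.65566e-09.

S_3 ≈ 0.000767189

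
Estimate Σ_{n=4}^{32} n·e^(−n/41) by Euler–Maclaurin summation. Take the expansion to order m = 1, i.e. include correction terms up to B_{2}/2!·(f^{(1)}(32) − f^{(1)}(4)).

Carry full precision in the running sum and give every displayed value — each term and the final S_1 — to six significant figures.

∫_4^32 x·e^(−x/41) dx evaluates to 302.162.
Boundary: ½(f(4) + f(32)) = ½(3.62819 + 14.6618) = 9.14501.
Running total after boundary: 311.307.
Order-1 term: 1/12 · (0.100577 − 0.818555) = -0.0598315.

S_1 ≈ 311.247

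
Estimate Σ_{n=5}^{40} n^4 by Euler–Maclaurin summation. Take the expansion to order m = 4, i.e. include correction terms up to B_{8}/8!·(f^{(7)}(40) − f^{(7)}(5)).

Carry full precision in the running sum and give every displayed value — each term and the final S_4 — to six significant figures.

The integral term ∫_5^40 x^4 dx = 2.04794e+07.
½[f(5) + f(40)] = ½[625.000 + 2.56000e+06] = 1.28031e+06.
So far: 2.17597e+07.
k=1: B_{2}/(2)! × [f^{(1)}(40) − f^{(1)}(5)] = 1/12 × (256000 − 500.000) = 21291.7.
Partial sum through k=1: 2.17810e+07.
k=2: B_{4}/(4)! × [f^{(3)}(40) − f^{(3)}(5)] = −1/720 × (960.000 − 120.000) = -1.16667.
Partial sum through k=2: 2.17810e+07.
k=3: B_{6}/(6)! × [f^{(5)}(40) − f^{(5)}(5)] = 1/30240 × (0.00000 − 0.00000) = 0.00000.
Partial sum through k=3: 2.17810e+07.
k=4: B_{8}/(8)! × [f^{(7)}(40) − f^{(7)}(5)] = −1/1209600 × (0.00000 − 0.00000) = 0.00000.

S_4 ≈ 2.17810e+07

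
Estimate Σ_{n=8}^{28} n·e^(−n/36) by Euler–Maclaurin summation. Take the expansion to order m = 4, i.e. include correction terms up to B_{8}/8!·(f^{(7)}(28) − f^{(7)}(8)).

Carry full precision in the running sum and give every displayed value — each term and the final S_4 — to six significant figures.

S_4 ≈ 219.442

Integral: ∫_8^28 x·e^(−x/36) dx = 209.851.
Endpoint term: (f(8) + f(28))/2 = (6.40590 + 12.8639)/2 = 9.63491.
Integral + boundary = 219.486.
Correction k=1: B_{2}/2! · (f^{(1)}(28) − f^{(1)}(8)) = 1/12 · (0.102095 − 0.622796) = -0.0433918.
Running total after k=1: 219.442.
Correction k=2: B_{4}/4! · (f^{(3)}(28) − f^{(3)}(8)) = −1/720 · (0.000787767 − 0.00171626) = 1.28957e-06.
Running total after k=2: 219.442.
Correction k=3: B_{6}/6! · (f^{(5)}(28) − f^{(5)}(8)) = 1/30240 · (1.15491e-06 − 2.27775e-06) = -3.71311e-11.
Running total after k=3: 219.442.
Correction k=4: B_{8}/8! · (f^{(7)}(28) − f^{(7)}(8)) = −1/1209600 · (1.31325e-09 − 2.49323e-09) = 9.75517e-16.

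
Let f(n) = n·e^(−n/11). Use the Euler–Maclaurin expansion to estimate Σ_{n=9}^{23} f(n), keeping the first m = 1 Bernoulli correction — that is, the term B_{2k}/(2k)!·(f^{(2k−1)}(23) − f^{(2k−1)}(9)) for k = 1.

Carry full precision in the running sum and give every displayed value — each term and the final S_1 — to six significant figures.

S_1 ≈ 54.2431

The integral term ∫_9^23 x·e^(−x/11) dx = 50.8543.
½[f(9) + f(23)] = ½[3.97110 + 2.84222] = 3.40666.
Running total after boundary: 54.2610.
k=1: B_{2}/(2)! × [f^{(1)}(23) − f^{(1)}(9)] = 1/12 × (-0.134809 − 0.0802242) = -0.0179194.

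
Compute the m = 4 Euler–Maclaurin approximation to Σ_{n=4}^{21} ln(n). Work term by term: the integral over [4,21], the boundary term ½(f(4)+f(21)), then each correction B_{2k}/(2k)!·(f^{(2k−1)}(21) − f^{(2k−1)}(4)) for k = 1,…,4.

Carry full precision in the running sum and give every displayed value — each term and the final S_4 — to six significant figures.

S_4 ≈ 43.5884

∫_4^21 ln(x) dx evaluates to 41.3898.
½[f(4) + f(21)] = ½[1.38629 + 3.04452] = 2.21541.
Integral + boundary = 43.6052.
k=1: B_{2}/(2)! × [f^{(1)}(21) − f^{(1)}(4)] = 1/12 × (0.0476190 − 0.250000) = -0.0168651.
Running total after k=1: 43.5883.
k=2: B_{4}/(4)! × [f^{(3)}(21) − f^{(3)}(4)] = −1/720 × (0.000215959 − 0.0312500) = 4.31028e-05.
Running total after k=2: 43.5884.
k=3: B_{6}/(6)! × [f^{(5)}(21) − f^{(5)}(4)] = 1/30240 × (5.87645e-06 − 0.0234375) = -7.74855e-07.
Running total after k=3: 43.5884.
k=4: B_{8}/(8)! × [f^{(7)}(21) − f^{(7)}(4)] = −1/1209600 × (3.99758e-07 − 0.0439453) = 3.63301e-08.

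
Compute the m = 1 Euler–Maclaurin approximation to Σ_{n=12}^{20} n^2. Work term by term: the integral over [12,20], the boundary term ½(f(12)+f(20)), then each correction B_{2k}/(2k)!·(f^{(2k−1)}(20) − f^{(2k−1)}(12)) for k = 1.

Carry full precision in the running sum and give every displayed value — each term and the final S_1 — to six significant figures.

Integral: ∫_12^20 x^2 dx = 2090.67.
Boundary: ½(f(12) + f(20)) = ½(144.000 + 400.000) = 272.000.
So far: 2362.67.
Order-1 term: 1/12 · (40.0000 − 24.0000) = 1.33333.

S_1 ≈ 2364.00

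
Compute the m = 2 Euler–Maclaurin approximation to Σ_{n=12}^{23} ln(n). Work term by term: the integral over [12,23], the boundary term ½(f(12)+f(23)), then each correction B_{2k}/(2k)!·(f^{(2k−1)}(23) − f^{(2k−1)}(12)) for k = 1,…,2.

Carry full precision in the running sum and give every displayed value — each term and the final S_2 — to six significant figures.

S_2 ≈ 34.1044

Integral: ∫_12^23 ln(x) dx = 31.2975.
½[f(12) + f(23)] = ½[2.48491 + 3.13549] = 2.81020.
So far: 34.1077.
Order-1 term: 1/12 · (0.0434783 − 0.0833333) = -0.00332126.
After k=1: 34.1044.
Order-2 term: −1/720 · (0.000164379 − 0.00115741) = 1.37921e-06.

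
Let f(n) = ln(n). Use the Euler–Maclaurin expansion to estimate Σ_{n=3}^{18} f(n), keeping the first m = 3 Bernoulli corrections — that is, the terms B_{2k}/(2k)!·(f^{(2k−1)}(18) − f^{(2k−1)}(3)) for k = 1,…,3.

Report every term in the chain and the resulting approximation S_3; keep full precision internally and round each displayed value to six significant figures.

S_3 ≈ 35.7023

∫_3^18 ln(x) dx evaluates to 33.7309.
Endpoint term: (f(3) + f(18))/2 = (1.09861 + 2.89037)/2 = 1.99449.
Running total after boundary: 35.7253.
Order-1 term: 1/12 · (0.0555556 − 0.333333) = -0.0231481.
Partial sum through k=1: 35.7022.
Order-2 term: −1/720 · (0.000342936 − 0.0740741) = 0.000102404.
Partial sum through k=2: 35.7023.
Order-3 term: 1/30240 · (1.27013e-05 − 0.0987654) = -3.26563e-06.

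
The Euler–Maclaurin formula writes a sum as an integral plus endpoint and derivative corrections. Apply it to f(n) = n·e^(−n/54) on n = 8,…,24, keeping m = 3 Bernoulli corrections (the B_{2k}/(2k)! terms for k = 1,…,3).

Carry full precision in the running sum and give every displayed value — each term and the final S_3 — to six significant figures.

The integral term ∫_8^24 x·e^(−x/54) dx = 186.340.
Boundary: ½(f(8) + f(24)) = ½(6.89843 + 15.3883) = 11.1434.
Running total after boundary: 197.483.
k=1: B_{2}/(2)! × [f^{(1)}(24) − f^{(1)}(8)] = 1/12 × (0.356211 − 0.734555) = -0.0315286.
Running total after k=1: 197.452.
k=2: B_{4}/(4)! × [f^{(3)}(24) − f^{(3)}(8)] = −1/720 × (0.000561925 − 0.000843334) = 3.90846e-07.
Running total after k=2: 197.452.
k=3: B_{6}/(6)! × [f^{(5)}(24) − f^{(5)}(8)] = 1/30240 × (3.43516e-07 − 4.92031e-07) = -4.91123e-12.

S_3 ≈ 197.452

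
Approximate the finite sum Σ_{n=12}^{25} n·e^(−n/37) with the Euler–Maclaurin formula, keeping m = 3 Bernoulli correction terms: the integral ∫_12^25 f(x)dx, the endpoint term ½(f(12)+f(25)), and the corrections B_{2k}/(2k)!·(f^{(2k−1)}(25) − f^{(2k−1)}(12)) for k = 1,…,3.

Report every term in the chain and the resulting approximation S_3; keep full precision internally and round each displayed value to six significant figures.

S_3 ≈ 154.283

∫_12^25 x·e^(−x/37) dx evaluates to 143.612.
Endpoint term: (f(12) + f(25))/2 = (8.67619 + 12.7203)/2 = 10.6983.
Integral + boundary = 154.310.
Order-1 term: 1/12 · (0.165020 − 0.488524) = -0.0269587.
After k=1: 154.283.
Order-2 term: −1/720 · (0.000863875 − 0.00141312) = 7.62834e-07.
After k=2: 154.283.
Order-3 term: 1/30240 · (1.17400e-06 − 1.80379e-06) = -2.08262e-11.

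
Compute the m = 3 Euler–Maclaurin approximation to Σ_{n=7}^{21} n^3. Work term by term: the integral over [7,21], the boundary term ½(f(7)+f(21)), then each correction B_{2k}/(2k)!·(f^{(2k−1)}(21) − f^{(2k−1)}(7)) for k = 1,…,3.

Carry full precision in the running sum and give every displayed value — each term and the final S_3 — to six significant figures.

S_3 ≈ 52920.0

Integral: ∫_7^21 x^3 dx = 48020.0.
½[f(7) + f(21)] = ½[343.000 + 9261.00] = 4802.00.
Integral + boundary = 52822.0.
Order-1 term: 1/12 · (1323.00 − 147.000) = 98.0000.
Running total after k=1: 52920.0.
Order-2 term: −1/720 · (6.00000 − 6.00000) = 0.00000.
Running total after k=2: 52920.0.
Order-3 term: 1/30240 · (0.00000 − 0.00000) = 0.00000.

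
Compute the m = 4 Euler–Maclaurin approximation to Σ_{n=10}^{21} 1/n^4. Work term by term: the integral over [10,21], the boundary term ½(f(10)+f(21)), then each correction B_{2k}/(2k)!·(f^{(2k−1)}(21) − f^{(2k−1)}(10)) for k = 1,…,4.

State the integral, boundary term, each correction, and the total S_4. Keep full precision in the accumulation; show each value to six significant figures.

The integral term ∫_10^21 1/x^4 dx = 0.000297340.
½[f(10) + f(21)] = ½[0.000100000 + 5.14189e-06] = 5.25709e-05.
Running total after boundary: 0.000349911.
Correction k=1: B_{2}/2! · (f^{(1)}(21) − f^{(1)}(10)) = 1/12 · (-9.79408e-07 − (-4.00000e-05)) = 3.25172e-06.
After k=1: 0.000353163.
Correction k=2: B_{4}/4! · (f^{(3)}(21) − f^{(3)}(10)) = −1/720 · (-6.66264e-08 − (-1.20000e-05)) = -1.65741e-08.
After k=2: 0.000353146.
Correction k=3: B_{6}/6! · (f^{(5)}(21) − f^{(5)}(10)) = 1/30240 · (-8.46049e-09 − (-6.72000e-06)) = 2.21942e-10.
After k=3: 0.000353146.
Correction k=4: B_{8}/8! · (f^{(7)}(21) − f^{(7)}(10)) = −1/1209600 · (-1.72663e-09 − (-6.04800e-06)) = -4.99857e-12.

S_4 ≈ 0.000353146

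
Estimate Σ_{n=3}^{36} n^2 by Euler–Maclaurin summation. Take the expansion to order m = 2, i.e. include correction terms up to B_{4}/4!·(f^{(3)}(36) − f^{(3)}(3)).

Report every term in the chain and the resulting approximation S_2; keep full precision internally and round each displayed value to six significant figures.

∫_3^36 x^2 dx evaluates to 15543.0.
½[f(3) + f(36)] = ½[9.00000 + 1296.00] = 652.500.
Integral + boundary = 16195.5.
Order-1 term: 1/12 · (72.0000 − 6.00000) = 5.50000.
Partial sum through k=1: 16201.0.
Order-2 term: −1/720 · (0.00000 − 0.00000) = 0.00000.

S_2 ≈ 16201.0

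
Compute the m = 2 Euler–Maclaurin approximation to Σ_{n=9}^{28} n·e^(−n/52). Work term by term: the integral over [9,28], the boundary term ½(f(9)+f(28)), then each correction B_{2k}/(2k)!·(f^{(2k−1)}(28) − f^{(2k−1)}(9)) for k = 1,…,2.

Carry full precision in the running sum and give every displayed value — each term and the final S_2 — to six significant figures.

S_2 ≈ 251.838

Integral: ∫_9^28 x·e^(−x/52) dx = 239.918.
Endpoint term: (f(9) + f(28))/2 = (7.56966 + 16.3421)/2 = 11.9559.
Integral + boundary = 251.874.
Correction k=1: B_{2}/2! · (f^{(1)}(28) − f^{(1)}(9)) = 1/12 · (0.269375 − 0.695503) = -0.0355106.
After k=1: 251.838.
Correction k=2: B_{4}/4! · (f^{(3)}(28) − f^{(3)}(9)) = −1/720 · (0.000531311 − 0.000879308) = 4.83329e-07.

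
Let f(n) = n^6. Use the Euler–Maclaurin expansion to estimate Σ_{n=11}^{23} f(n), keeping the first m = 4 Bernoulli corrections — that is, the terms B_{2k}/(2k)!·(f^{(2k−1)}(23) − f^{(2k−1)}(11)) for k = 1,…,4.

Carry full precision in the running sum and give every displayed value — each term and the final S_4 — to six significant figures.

S_4 ≈ 5.61659e+08

∫_11^23 x^6 dx evaluates to 4.83620e+08.
Boundary: ½(f(11) + f(23)) = ½(1.77156e+06 + 1.48036e+08) = 7.49037e+07.
So far: 5.58523e+08.
Order-1 term: 1/12 · (3.86181e+07 − 966306) = 3.13765e+06.
After k=1: 5.61661e+08.
Order-2 term: −1/720 · (1.46004e+06 − 159720) = -1806.00.
After k=2: 5.61659e+08.
Order-3 term: 1/30240 · (16560.0 − 7920.00) = 0.285714.
After k=3: 5.61659e+08.
Order-4 term: −1/1209600 · (0.00000 − 0.00000) = 0.00000.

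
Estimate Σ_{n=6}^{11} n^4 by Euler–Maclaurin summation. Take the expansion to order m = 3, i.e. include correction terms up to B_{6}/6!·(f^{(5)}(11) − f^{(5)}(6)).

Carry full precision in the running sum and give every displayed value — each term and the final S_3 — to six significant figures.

The integral term ∫_6^11 x^4 dx = 30655.0.
½[f(6) + f(11)] = ½[1296.00 + 14641.0] = 7968.50.
Integral + boundary = 38623.5.
Order-1 term: 1/12 · (5324.00 − 864.000) = 371.667.
Partial sum through k=1: 38995.2.
Order-2 term: −1/720 · (264.000 − 144.000) = -0.166667.
Partial sum through k=2: 38995.0.
Order-3 term: 1/30240 · (0.00000 − 0.00000) = 0.00000.

S_3 ≈ 38995.0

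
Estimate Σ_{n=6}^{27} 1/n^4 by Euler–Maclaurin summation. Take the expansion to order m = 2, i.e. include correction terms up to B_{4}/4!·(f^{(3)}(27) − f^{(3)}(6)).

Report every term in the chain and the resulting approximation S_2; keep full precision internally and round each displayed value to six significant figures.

S_2 ≈ 0.00195527

Integral: ∫_6^27 1/x^4 dx = 0.00152627.
½[f(6) + f(27)] = ½[0.000771605 + 1.88168e-06] = 0.000386743.
Running total after boundary: 0.00191302.
Correction k=1: B_{2}/2! · (f^{(1)}(27) − f^{(1)}(6)) = 1/12 · (-2.78767e-07 − (-0.000514403)) = 4.28437e-05.
Partial sum through k=1: 0.00195586.
Correction k=2: B_{4}/4! · (f^{(3)}(27) − f^{(3)}(6)) = −1/720 · (-1.14719e-08 − (-0.000428669)) = -5.95358e-07.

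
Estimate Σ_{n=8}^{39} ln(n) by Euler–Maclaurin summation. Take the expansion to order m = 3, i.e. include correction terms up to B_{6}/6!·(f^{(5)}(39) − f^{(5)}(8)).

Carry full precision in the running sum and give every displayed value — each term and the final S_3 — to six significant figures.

∫_8^39 ln(x) dx evaluates to 95.2434.
½[f(8) + f(39)] = ½[2.07944 + 3.66356] = 2.87150.
So far: 98.1149.
Order-1 term: 1/12 · (0.0256410 − 0.125000) = -0.00827991.
Partial sum through k=1: 98.1066.
Order-2 term: −1/720 · (3.37160e-05 − 0.00390625) = 5.37852e-06.
Partial sum through k=2: 98.1066.
Order-3 term: 1/30240 · (2.66004e-07 − 0.000732422) = -2.42115e-08.

S_3 ≈ 98.1066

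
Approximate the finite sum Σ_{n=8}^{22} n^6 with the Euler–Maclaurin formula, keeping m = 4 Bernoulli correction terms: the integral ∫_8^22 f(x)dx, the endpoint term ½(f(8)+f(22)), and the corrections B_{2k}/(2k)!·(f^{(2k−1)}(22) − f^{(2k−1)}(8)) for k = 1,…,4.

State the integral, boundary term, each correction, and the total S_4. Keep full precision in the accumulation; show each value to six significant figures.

∫_8^22 x^6 dx evaluates to 3.56037e+08.
½[f(8) + f(22)] = ½[262144 + 1.13380e+08] = 5.68210e+07.
Integral + boundary = 4.12858e+08.
k=1: B_{2}/(2)! × [f^{(1)}(22) − f^{(1)}(8)] = 1/12 × (3.09218e+07 − 196608) = 2.56043e+06.
Partial sum through k=1: 4.15419e+08.
k=2: B_{4}/(4)! × [f^{(3)}(22) − f^{(3)}(8)] = −1/720 × (1.27776e+06 − 61440.0) = -1689.33.
Partial sum through k=2: 4.15417e+08.
k=3: B_{6}/(6)! × [f^{(5)}(22) − f^{(5)}(8)] = 1/30240 × (15840.0 − 5760.00) = 0.333333.
Partial sum through k=3: 4.15417e+08.
k=4: B_{8}/(8)! × [f^{(7)}(22) − f^{(7)}(8)] = −1/1209600 × (0.00000 − 0.00000) = 0.00000.

S_4 ≈ 4.15417e+08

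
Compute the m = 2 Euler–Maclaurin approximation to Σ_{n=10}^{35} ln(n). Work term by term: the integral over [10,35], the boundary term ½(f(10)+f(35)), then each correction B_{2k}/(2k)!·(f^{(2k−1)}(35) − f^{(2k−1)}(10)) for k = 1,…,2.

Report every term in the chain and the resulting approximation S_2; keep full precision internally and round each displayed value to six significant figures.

∫_10^35 ln(x) dx evaluates to 76.4113.
Boundary: ½(f(10) + f(35)) = ½(2.30259 + 3.55535) = 2.92897.
Running total after boundary: 79.3403.
Correction k=1: B_{2}/2! · (f^{(1)}(35) − f^{(1)}(10)) = 1/12 · (0.0285714 − 0.100000) = -0.00595238.
After k=1: 79.3343.
Correction k=2: B_{4}/4! · (f^{(3)}(35) − f^{(3)}(10)) = −1/720 · (4.66472e-05 − 0.00200000) = 2.71299e-06.

S_2 ≈ 79.3343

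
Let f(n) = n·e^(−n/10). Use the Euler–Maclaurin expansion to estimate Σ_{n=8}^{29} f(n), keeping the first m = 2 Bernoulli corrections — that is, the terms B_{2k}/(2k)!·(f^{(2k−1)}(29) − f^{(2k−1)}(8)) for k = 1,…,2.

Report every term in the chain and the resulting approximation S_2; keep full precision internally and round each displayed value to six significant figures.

The integral term ∫_8^29 x·e^(−x/10) dx = 59.4202.
½[f(8) + f(29)] = ½[3.59463 + 1.59567] = 2.59515.
Integral + boundary = 62.0153.
Correction k=1: B_{2}/2! · (f^{(1)}(29) − f^{(1)}(8)) = 1/12 · (-0.104544 − 0.0898658) = -0.0162008.
After k=1: 61.9991.
Correction k=2: B_{4}/4! · (f^{(3)}(29) − f^{(3)}(8)) = −1/720 · (5.50232e-05 − 0.00988524) = 1.36531e-05.

S_2 ≈ 61.9991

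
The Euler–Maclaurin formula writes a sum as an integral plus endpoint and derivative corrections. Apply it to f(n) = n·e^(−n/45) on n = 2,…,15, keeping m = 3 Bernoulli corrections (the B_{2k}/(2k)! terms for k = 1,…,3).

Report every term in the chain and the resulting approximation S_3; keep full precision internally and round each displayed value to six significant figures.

Integral: ∫_2^15 x·e^(−x/45) dx = 88.4237.
Endpoint term: (f(2) + f(15))/2 = (1.91306 + 10.7480)/2 = 6.33051.
Running total after boundary: 94.7543.
Order-1 term: 1/12 · (0.477688 − 0.914016) = -0.0363607.
Partial sum through k=1: 94.7179.
Order-2 term: −1/720 · (0.000943580 − 0.00139609) = 6.28480e-07.
Partial sum through k=2: 94.7179.
Order-3 term: 1/30240 · (8.15440e-07 − 1.15595e-06) = -1.12604e-11.

S_3 ≈ 94.7179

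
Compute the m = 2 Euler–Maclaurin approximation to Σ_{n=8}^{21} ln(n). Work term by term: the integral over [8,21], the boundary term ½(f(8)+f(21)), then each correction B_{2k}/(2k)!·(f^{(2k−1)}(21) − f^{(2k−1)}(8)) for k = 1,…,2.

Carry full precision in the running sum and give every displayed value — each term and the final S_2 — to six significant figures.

Integral: ∫_8^21 ln(x) dx = 34.2994.
½[f(8) + f(21)] = ½[2.07944 + 3.04452] = 2.56198.
So far: 36.8614.
Correction k=1: B_{2}/2! · (f^{(1)}(21) − f^{(1)}(8)) = 1/12 · (0.0476190 − 0.125000) = -0.00644841.
Partial sum through k=1: 36.8550.
Correction k=2: B_{4}/4! · (f^{(3)}(21) − f^{(3)}(8)) = −1/720 · (0.000215959 − 0.00390625) = 5.12540e-06.

S_2 ≈ 36.8550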